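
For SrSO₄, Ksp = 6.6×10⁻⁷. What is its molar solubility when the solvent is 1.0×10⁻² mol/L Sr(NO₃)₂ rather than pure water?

6.6×10⁻⁵ M

SrSO₄(s) ⇌ Sr²⁺(aq) + SO₄²⁻(aq)
With Sr²⁺ already at 1.0×10⁻² mol/L and s small, take [Sr²⁺] ≈ 1.0×10⁻² mol/L and [SO₄²⁻] = s.
Ksp = [Sr²⁺][SO₄²⁻] = (1.0×10⁻²)s
s = 6.6×10⁻⁷ / (1.0×10⁻²) = 6.6×10⁻⁵
s = 6.6×10⁻⁵ mol/L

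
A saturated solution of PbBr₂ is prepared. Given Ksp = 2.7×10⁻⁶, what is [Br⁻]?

1.8×10⁻² M

PbBr₂(s) ⇌ Pb²⁺(aq) + 2 Br⁻(aq)
Let s be the molar solubility. Then [Pb²⁺] = s and [Br⁻] = 2s.
Ksp = [Pb²⁺][Br⁻]^2 = s · (2s)^2 = 4s^3 = 2.7×10⁻⁶
s = 8.8×10⁻³ M
[Br⁻] = 2s = 1.8×10⁻² M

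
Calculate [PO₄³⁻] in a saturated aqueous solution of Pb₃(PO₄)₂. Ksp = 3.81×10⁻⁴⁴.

1.62×10⁻⁹ M

Pb₃(PO₄)₂(s) ⇌ 3 Pb²⁺(aq) + 2 PO₄³⁻(aq)
If s mol/L of Pb₃(PO₄)₂ dissolves, [Pb²⁺] = 3s and [PO₄³⁻] = 2s.
Ksp = [Pb²⁺]^3[PO₄³⁻]^2 = (3s)^3 · (2s)^2 = 108s^5 = 3.81×10⁻⁴⁴
s = 8.12×10⁻¹⁰ mol/L
[PO₄³⁻] = 2s = 1.62×10⁻⁹ mol/L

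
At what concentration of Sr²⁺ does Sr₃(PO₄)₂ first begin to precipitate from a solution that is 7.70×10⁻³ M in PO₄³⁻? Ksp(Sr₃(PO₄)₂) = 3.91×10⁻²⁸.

Precipitation begins when Q = Ksp.
Sr₃(PO₄)₂(s) ⇌ 3 Sr²⁺(aq) + 2 PO₄³⁻(aq)
Ksp = [Sr²⁺]^3[PO₄³⁻]^2 = [Sr²⁺]^3(7.70×10⁻³)^2
[Sr²⁺]^3 = 3.91×10⁻²⁸ / (7.70×10⁻³)^2 = 6.59×10⁻²⁴
[Sr²⁺] = 1.88×10⁻⁸ M

1.88×10⁻⁸ M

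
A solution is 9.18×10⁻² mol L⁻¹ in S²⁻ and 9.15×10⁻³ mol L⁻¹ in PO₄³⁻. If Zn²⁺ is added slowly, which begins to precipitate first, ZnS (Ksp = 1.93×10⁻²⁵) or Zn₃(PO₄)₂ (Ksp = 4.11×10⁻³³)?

A salt starts to precipitate once the ion product Q reaches its Ksp.
For ZnS: [Zn²⁺] = (Ksp/[S²⁻]) = 2.10×10⁻²⁴ mol L⁻¹
For Zn₃(PO₄)₂: [Zn²⁺] = (Ksp/[PO₄³⁻]^2)^(1/3) = 3.66×10⁻¹⁰ mol L⁻¹
ZnS requires the lower [Zn²⁺], so it precipitates first.

ZnS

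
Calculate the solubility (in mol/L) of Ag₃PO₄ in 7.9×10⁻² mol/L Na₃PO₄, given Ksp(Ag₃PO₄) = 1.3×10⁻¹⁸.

8.5×10⁻⁷ M

Ag₃PO₄(s) ⇌ 3 Ag⁺(aq) + PO₄³⁻(aq)
PO₄³⁻ is already present at 7.9×10⁻² mol/L. If s mol/L of Ag₃PO₄ dissolves, [Ag⁺] = 3s while [PO₄³⁻] ≈ 7.9×10⁻² mol/L.
Ksp = [Ag⁺]^3[PO₄³⁻] = (3s)^3(7.9×10⁻²)
(3s)^3 = 1.3×10⁻¹⁸ / (7.9×10⁻²) = 1.6×10⁻¹⁷
s = 8.5×10⁻⁷ mol/L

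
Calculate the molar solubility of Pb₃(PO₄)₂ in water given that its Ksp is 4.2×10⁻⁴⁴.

Pb₃(PO₄)₂(s) ⇌ 3 Pb²⁺(aq) + 2 PO₄³⁻(aq)
Let s be the molar solubility. Then [Pb²⁺] = 3s and [PO₄³⁻] = 2s.
Ksp = [Pb²⁺]^3[PO₄³⁻]^2 = (3s)^3 · (2s)^2 = 108s^5
108s^5 = 4.2×10⁻⁴⁴  ⇒  s^5 = 3.9×10⁻⁴⁶
Taking the 5th root, s = 8.3×10⁻¹⁰ mol/L.

8.3×10⁻¹⁰ M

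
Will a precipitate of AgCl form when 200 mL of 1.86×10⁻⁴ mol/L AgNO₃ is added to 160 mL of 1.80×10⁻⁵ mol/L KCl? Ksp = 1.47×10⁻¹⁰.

Yes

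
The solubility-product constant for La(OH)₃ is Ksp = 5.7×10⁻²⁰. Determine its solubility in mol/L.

6.8×10⁻⁶ M

La(OH)₃(s) ⇌ La³⁺(aq) + 3 OH⁻(aq)
Call the molar solubility s, so that [La³⁺] = s and [OH⁻] = 3s.
Ksp = [La³⁺][OH⁻]^3 = s · (3s)^3 = 27s^4
27s^4 = 5.7×10⁻²⁰  ⇒  s^4 = 2.1×10⁻²¹
Taking the 4th root, s = 6.8×10⁻⁶ M.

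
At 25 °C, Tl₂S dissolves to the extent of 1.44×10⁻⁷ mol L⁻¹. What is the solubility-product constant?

Tl₂S(s) ⇌ 2 Tl⁺(aq) + S²⁻(aq)
For each mole of Tl₂S that dissolves per liter, [Tl⁺] = 2s and [S²⁻] = s; let s denote this solubility.
Ksp = [Tl⁺]^2[S²⁻] = (2s)^2 · s = 4s^3
Ksp = 4 × (1.44×10⁻⁷)^3 = 1.19×10⁻²⁰

Ksp = 1.19×10⁻²⁰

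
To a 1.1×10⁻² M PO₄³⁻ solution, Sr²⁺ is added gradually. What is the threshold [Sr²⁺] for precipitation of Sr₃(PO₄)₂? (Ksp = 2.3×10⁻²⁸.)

1.2×10⁻⁸ M

A salt starts to precipitate once the ion product Q reaches its Ksp.
Sr₃(PO₄)₂(s) ⇌ 3 Sr²⁺(aq) + 2 PO₄³⁻(aq)
Ksp = [Sr²⁺]^3[PO₄³⁻]^2 = [Sr²⁺]^3(1.1×10⁻²)^2
[Sr²⁺]^3 = 2.3×10⁻²⁸ / (1.1×10⁻²)^2 = 1.9×10⁻²⁴
[Sr²⁺] = 1.2×10⁻⁸ M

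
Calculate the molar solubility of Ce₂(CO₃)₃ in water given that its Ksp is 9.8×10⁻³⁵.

6.2×10⁻⁸ M

Ce₂(CO₃)₃(s) ⇌ 2 Ce³⁺(aq) + 3 CO₃²⁻(aq)
Let s be the molar solubility. Then [Ce³⁺] = 2s and [CO₃²⁻] = 3s.
Ksp = [Ce³⁺]^2[CO₃²⁻]^3 = (2s)^2 · (3s)^3 = 108s^5
108s^5 = 9.8×10⁻³⁵  ⇒  s^5 = 9.1×10⁻³⁷
s = 6.2×10⁻⁸ mol L⁻¹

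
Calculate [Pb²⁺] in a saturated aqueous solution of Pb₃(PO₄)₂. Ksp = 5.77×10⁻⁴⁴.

Pb₃(PO₄)₂(s) ⇌ 3 Pb²⁺(aq) + 2 PO₄³⁻(aq)
Call the molar solubility s, so that [Pb²⁺] = 3s and [PO₄³⁻] = 2s.
Ksp = [Pb²⁺]^3[PO₄³⁻]^2 = (3s)^3 · (2s)^2 = 108s^5 = 5.77×10⁻⁴⁴
s = 8.82×10⁻¹⁰ mol/L
[Pb²⁺] = 3s = 2.65×10⁻⁹ mol/L

2.65×10⁻⁹ M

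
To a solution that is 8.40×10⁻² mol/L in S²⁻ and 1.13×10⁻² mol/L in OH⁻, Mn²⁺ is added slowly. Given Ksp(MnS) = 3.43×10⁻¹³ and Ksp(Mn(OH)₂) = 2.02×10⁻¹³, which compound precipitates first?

MnS

Precipitation begins when Q = Ksp.
For MnS: [Mn²⁺] = (Ksp/[S²⁻]) = 4.08×10⁻¹² mol/L
For Mn(OH)₂: [Mn²⁺] = (Ksp/[OH⁻]^2) = 1.58×10⁻⁹ mol/L
MnS requires the lower [Mn²⁺], so it precipitates first.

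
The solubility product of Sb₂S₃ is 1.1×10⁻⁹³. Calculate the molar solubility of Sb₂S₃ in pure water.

1.0×10⁻¹⁹ M

Sb₂S₃(s) ⇌ 2 Sb³⁺(aq) + 3 S²⁻(aq)
With molar solubility s: [Sb³⁺] = 2s, [S²⁻] = 3s.
Ksp = [Sb³⁺]^2[S²⁻]^3 = (2s)^2 · (3s)^3 = 108s^5
108s^5 = 1.1×10⁻⁹³  ⇒  s^5 = 1.0×10⁻⁹⁵
s = 1.0×10⁻¹⁹ mol L⁻¹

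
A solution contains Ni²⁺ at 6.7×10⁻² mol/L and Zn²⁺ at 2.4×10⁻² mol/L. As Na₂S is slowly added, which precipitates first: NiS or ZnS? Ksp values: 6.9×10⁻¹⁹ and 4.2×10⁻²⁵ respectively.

ZnS

A salt starts to precipitate once the ion product Q reaches its Ksp.
For NiS: [S²⁻] = (Ksp/[Ni²⁺]) = 1.0×10⁻¹⁷ mol/L
For ZnS: [S²⁻] = (Ksp/[Zn²⁺]) = 1.8×10⁻²³ mol/L
Since ZnS needs less S²⁻ to reach saturation, it precipitates first.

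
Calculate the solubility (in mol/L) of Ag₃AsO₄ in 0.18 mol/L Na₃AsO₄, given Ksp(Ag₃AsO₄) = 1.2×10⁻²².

2.9×10⁻⁸ M

Ag₃AsO₄(s) ⇌ 3 Ag⁺(aq) + AsO₄³⁻(aq)
With AsO₄³⁻ already at 0.18 mol/L and s small, take [AsO₄³⁻] ≈ 0.18 mol/L and [Ag⁺] = 3s.
Ksp = [Ag⁺]^3[AsO₄³⁻] = (3s)^3(0.18)
(3s)^3 = 1.2×10⁻²² / (0.18) = 6.7×10⁻²²
s = 2.9×10⁻⁸ mol/L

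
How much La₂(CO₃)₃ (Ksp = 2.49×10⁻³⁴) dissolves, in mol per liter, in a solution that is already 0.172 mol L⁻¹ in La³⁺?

6.78×10⁻¹² M

La₂(CO₃)₃(s) ⇌ 2 La³⁺(aq) + 3 CO₃²⁻(aq)
Let s be the solubility of La₂(CO₃)₃ here. The common ion gives [La³⁺] ≈ 0.172 mol L⁻¹, and [CO₃²⁻] = 3s.
Ksp = [La³⁺]^2[CO₃²⁻]^3 = (0.172)^2(3s)^3
(3s)^3 = 2.49×10⁻³⁴ / (0.172)^2 = 8.42×10⁻³³
s = 6.78×10⁻¹² mol L⁻¹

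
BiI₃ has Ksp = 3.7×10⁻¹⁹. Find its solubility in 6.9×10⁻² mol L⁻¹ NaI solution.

BiI₃(s) ⇌ Bi³⁺(aq) + 3 I⁻(aq)
With I⁻ already at 6.9×10⁻² mol L⁻¹ and s small, take [I⁻] ≈ 6.9×10⁻² mol L⁻¹ and [Bi³⁺] = s.
Ksp = [Bi³⁺][I⁻]^3 = s(6.9×10⁻²)^3
s = 3.7×10⁻¹⁹ / (6.9×10⁻²)^3 = 1.1×10⁻¹⁵
s = 1.1×10⁻¹⁵ mol L⁻¹

1.1×10⁻¹⁵ M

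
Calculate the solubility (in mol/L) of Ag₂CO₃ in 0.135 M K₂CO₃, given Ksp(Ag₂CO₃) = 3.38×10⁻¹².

Ag₂CO₃(s) ⇌ 2 Ag⁺(aq) + CO₃²⁻(aq)
Let s be the solubility of Ag₂CO₃ here. The common ion gives [CO₃²⁻] ≈ 0.135 M, and [Ag⁺] = 2s.
Ksp = [Ag⁺]^2[CO₃²⁻] = (2s)^2(0.135)
(2s)^2 = 3.38×10⁻¹² / (0.135) = 2.50×10⁻¹¹
s = 2.50×10⁻⁶ M

2.50×10⁻⁶ M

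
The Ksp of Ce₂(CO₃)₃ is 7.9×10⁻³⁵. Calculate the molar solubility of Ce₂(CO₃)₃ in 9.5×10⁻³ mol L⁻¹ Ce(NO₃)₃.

3.2×10⁻¹¹ M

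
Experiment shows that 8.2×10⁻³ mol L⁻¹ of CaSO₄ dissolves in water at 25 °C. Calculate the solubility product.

Ksp = 6.7×10⁻⁵

CaSO₄(s) ⇌ Ca²⁺(aq) + SO₄²⁻(aq)
If s mol/L of CaSO₄ dissolves, [Ca²⁺] = s and [SO₄²⁻] = s.
Ksp = [Ca²⁺][SO₄²⁻] = s · s = s^2
Ksp = (8.2×10⁻³)^2 = 6.7×10⁻⁵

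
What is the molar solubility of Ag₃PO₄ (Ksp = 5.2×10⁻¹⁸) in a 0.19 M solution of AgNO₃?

Ag₃PO₄(s) ⇌ 3 Ag⁺(aq) + PO₄³⁻(aq)
With Ag⁺ already at 0.19 M and s small, take [Ag⁺] ≈ 0.19 M and [PO₄³⁻] = s.
Ksp = [Ag⁺]^3[PO₄³⁻] = (0.19)^3s
s = 5.2×10⁻¹⁸ / (0.19)^3 = 7.6×10⁻¹⁶
s = 7.6×10⁻¹⁶ M

7.6×10⁻¹⁶ M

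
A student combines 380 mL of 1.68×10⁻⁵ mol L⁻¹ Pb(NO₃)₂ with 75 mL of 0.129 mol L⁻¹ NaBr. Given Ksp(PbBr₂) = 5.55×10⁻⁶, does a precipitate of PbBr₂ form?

No

Total volume after mixing = 380 + 75 = 455 mL.
[Pb²⁺] = (1.68×10⁻⁵)(380)/455 = 1.40×10⁻⁵ mol L⁻¹
[Br⁻] = (0.129)(75)/455 = 2.13×10⁻² mol L⁻¹
Q = [Pb²⁺][Br⁻]^2 = 6.34×10⁻⁹
Q < Ksp (6.34×10⁻⁹ vs 5.55×10⁻⁶); the solution remains unsaturated and no precipitate forms.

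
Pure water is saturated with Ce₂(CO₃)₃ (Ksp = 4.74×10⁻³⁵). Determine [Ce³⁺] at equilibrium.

Ce₂(CO₃)₃(s) ⇌ 2 Ce³⁺(aq) + 3 CO₃²⁻(aq)
For each mole of Ce₂(CO₃)₃ that dissolves per liter, [Ce³⁺] = 2s and [CO₃²⁻] = 3s; let s denote this solubility.
Ksp = [Ce³⁺]^2[CO₃²⁻]^3 = (2s)^2 · (3s)^3 = 108s^5 = 4.74×10⁻³⁵
s = 5.35×10⁻⁸ mol/L
[Ce³⁺] = 2s = 1.07×10⁻⁷ mol/L

1.07×10⁻⁷ M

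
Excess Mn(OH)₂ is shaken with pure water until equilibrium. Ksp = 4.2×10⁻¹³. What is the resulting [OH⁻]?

9.4×10⁻⁵ M

Mn(OH)₂(s) ⇌ Mn²⁺(aq) + 2 OH⁻(aq)
For each mole of Mn(OH)₂ that dissolves per liter, [Mn²⁺] = s and [OH⁻] = 2s; let s denote this solubility.
Ksp = [Mn²⁺][OH⁻]^2 = s · (2s)^2 = 4s^3 = 4.2×10⁻¹³
s = 4.7×10⁻⁵ mol/L
[OH⁻] = 2s = 9.4×10⁻⁵ mol/L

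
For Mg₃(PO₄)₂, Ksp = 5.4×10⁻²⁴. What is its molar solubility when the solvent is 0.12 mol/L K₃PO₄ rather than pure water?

2.4×10⁻⁸ M

Mg₃(PO₄)₂(s) ⇌ 3 Mg²⁺(aq) + 2 PO₄³⁻(aq)
With PO₄³⁻ already at 0.12 mol/L and s small, take [PO₄³⁻] ≈ 0.12 mol/L and [Mg²⁺] = 3s.
Ksp = [Mg²⁺]^3[PO₄³⁻]^2 = (3s)^3(0.12)^2
(3s)^3 = 5.4×10⁻²⁴ / (0.12)^2 = 3.8×10⁻²²
s = 2.4×10⁻⁸ mol/L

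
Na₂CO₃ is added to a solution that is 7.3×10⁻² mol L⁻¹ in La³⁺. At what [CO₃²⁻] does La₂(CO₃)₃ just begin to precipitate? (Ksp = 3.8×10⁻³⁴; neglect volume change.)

4.1×10⁻¹¹ M

Each salt precipitates once Q = Ksp for that salt.
La₂(CO₃)₃(s) ⇌ 2 La³⁺(aq) + 3 CO₃²⁻(aq)
Ksp = [La³⁺]^2[CO₃²⁻]^3 = [CO₃²⁻]^3(7.3×10⁻²)^2
[CO₃²⁻]^3 = 3.8×10⁻³⁴ / (7.3×10⁻²)^2 = 7.1×10⁻³²
[CO₃²⁻] = 4.1×10⁻¹¹ mol L⁻¹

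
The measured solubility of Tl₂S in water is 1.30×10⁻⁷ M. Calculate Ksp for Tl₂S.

Ksp = 8.79×10⁻²¹

Tl₂S(s) ⇌ 2 Tl⁺(aq) + S²⁻(aq)
Call the molar solubility s, so that [Tl⁺] = 2s and [S²⁻] = s.
Ksp = [Tl⁺]^2[S²⁻] = (2s)^2 · s = 4s^3
Ksp = 4 × (1.30×10⁻⁷)^3 = 8.79×10⁻²¹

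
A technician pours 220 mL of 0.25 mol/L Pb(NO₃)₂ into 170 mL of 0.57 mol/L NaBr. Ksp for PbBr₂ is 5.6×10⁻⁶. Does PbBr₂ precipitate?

Total volume after mixing = 220 + 170 = 390 mL.
[Pb²⁺] = (0.25)(220)/390 = 0.14 mol/L
[Br⁻] = (0.57)(170)/390 = 0.25 mol/L
Q = [Pb²⁺][Br⁻]^2 = 8.7×10⁻³
Q = 8.7×10⁻³ > Ksp = 5.6×10⁻⁶, so the solution is supersaturated and PbBr₂ precipitates.

Yes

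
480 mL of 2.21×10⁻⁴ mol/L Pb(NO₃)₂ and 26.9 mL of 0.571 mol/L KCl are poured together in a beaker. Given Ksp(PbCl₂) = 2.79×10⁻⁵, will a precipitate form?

Total volume after mixing = 480 + 26.9 = 506.9 mL.
[Pb²⁺] = (2.21×10⁻⁴)(480)/506.9 = 2.09×10⁻⁴ mol/L
[Cl⁻] = (0.571)(26.9)/506.9 = 3.03×10⁻² mol/L
Q = [Pb²⁺][Cl⁻]^2 = 1.92×10⁻⁷
Q = 1.92×10⁻⁷ < Ksp = 2.79×10⁻⁵, so the solution is unsaturated and no precipitate forms.

No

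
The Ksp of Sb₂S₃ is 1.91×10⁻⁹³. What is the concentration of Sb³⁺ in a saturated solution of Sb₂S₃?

2.24×10⁻¹⁹ M

Sb₂S₃(s) ⇌ 2 Sb³⁺(aq) + 3 S²⁻(aq)
Let s be the molar solubility. Then [Sb³⁺] = 2s and [S²⁻] = 3s.
Ksp = [Sb³⁺]^2[S²⁻]^3 = (2s)^2 · (3s)^3 = 108s^5 = 1.91×10⁻⁹³
s = 1.12×10⁻¹⁹ mol L⁻¹
[Sb³⁺] = 2s = 2.24×10⁻¹⁹ mol L⁻¹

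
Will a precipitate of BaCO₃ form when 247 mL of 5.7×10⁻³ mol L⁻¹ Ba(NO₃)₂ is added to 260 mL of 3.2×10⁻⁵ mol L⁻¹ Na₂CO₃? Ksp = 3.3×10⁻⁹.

Total volume after mixing = 247 + 260 = 507 mL.
[Ba²⁺] = (5.7×10⁻³)(247)/507 = 2.8×10⁻³ mol L⁻¹
[CO₃²⁻] = (3.2×10⁻⁵)(260)/507 = 1.6×10⁻⁵ mol L⁻¹
Q = [Ba²⁺][CO₃²⁻] = 4.6×10⁻⁸
Since Q (4.6×10⁻⁸) exceeds Ksp (3.3×10⁻⁹), BaCO₃ will precipitate.

Yes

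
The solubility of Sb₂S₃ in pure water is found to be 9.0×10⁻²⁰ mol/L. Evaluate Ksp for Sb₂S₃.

Sb₂S₃(s) ⇌ 2 Sb³⁺(aq) + 3 S²⁻(aq)
Let s be the molar solubility. Then [Sb³⁺] = 2s and [S²⁻] = 3s.
Ksp = [Sb³⁺]^2[S²⁻]^3 = (2s)^2 · (3s)^3 = 108s^5
Ksp = 108 × (9.0×10⁻²⁰)^5 = 6.4×10⁻⁹⁴

Ksp = 6.4×10⁻⁹⁴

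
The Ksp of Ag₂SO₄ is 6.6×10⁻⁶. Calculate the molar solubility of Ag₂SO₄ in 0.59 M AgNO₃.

Ag₂SO₄(s) ⇌ 2 Ag⁺(aq) + SO₄²⁻(aq)
Ag⁺ is already present at 0.59 M. If s mol/L of Ag₂SO₄ dissolves, [SO₄²⁻] = s while [Ag⁺] ≈ 0.59 M.
Ksp = [Ag⁺]^2[SO₄²⁻] = (0.59)^2s
s = 6.6×10⁻⁶ / (0.59)^2 = 1.9×10⁻⁵
s = 1.9×10⁻⁵ M

1.9×10⁻⁵ M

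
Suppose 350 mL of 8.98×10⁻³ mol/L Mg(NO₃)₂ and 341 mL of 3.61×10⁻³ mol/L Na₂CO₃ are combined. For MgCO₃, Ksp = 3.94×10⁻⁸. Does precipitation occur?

Yes

After mixing, V = 350 mL + 341 mL = 691 mL.
[Mg²⁺] = (8.98×10⁻³)(350)/691 = 4.55×10⁻³ mol/L
[CO₃²⁻] = (3.61×10⁻³)(341)/691 = 1.78×10⁻³ mol/L
Q = [Mg²⁺][CO₃²⁻] = 8.10×10⁻⁶
Q = 8.10×10⁻⁶ > Ksp = 3.94×10⁻⁸, so the solution is supersaturated and MgCO₃ precipitates.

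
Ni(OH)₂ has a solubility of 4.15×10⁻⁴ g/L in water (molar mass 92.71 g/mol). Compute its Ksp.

Ksp = 3.59×10⁻¹⁶

Convert to molarity: s = 4.15×10⁻⁴ / 92.71 = 4.4763×10⁻⁶ mol/L
Ni(OH)₂(s) ⇌ Ni²⁺(aq) + 2 OH⁻(aq)
If s mol/L of Ni(OH)₂ dissolves, [Ni²⁺] = s and [OH⁻] = 2s.
Ksp = [Ni²⁺][OH⁻]^2 = s · (2s)^2 = 4s^3
Ksp = 4 × (4.4763×10⁻⁶)^3 = 3.59×10⁻¹⁶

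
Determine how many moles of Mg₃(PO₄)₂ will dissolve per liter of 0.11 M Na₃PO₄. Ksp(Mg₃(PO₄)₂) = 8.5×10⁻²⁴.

Mg₃(PO₄)₂(s) ⇌ 3 Mg²⁺(aq) + 2 PO₄³⁻(aq)
Let s be the solubility of Mg₃(PO₄)₂ here. The common ion gives [PO₄³⁻] ≈ 0.11 M, and [Mg²⁺] = 3s.
Ksp = [Mg²⁺]^3[PO₄³⁻]^2 = (3s)^3(0.11)^2
(3s)^3 = 8.5×10⁻²⁴ / (0.11)^2 = 7.0×10⁻²²
s = 3.0×10⁻⁸ M

3.0×10⁻⁸ M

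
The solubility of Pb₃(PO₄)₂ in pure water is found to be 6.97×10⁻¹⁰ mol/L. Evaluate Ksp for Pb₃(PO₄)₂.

Ksp = 1.78×10⁻⁴⁴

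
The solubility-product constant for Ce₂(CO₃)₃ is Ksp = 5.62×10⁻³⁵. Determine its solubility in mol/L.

Ce₂(CO₃)₃(s) ⇌ 2 Ce³⁺(aq) + 3 CO₃²⁻(aq)
Let s be the molar solubility. Then [Ce³⁺] = 2s and [CO₃²⁻] = 3s.
Ksp = [Ce³⁺]^2[CO₃²⁻]^3 = (2s)^2 · (3s)^3 = 108s^5
108s^5 = 5.62×10⁻³⁵  ⇒  s^5 = 5.20×10⁻³⁷
s = 5.54×10⁻⁸ mol L⁻¹

5.54×10⁻⁸ M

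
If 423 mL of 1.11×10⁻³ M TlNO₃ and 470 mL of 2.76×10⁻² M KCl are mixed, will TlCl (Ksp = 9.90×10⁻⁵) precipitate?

No

Total volume after mixing = 423 + 470 = 893 mL.
[Tl⁺] = (1.11×10⁻³)(423)/893 = 5.26×10⁻⁴ M
[Cl⁻] = (2.76×10⁻²)(470)/893 = 1.45×10⁻² M
Q = [Tl⁺][Cl⁻] = 7.64×10⁻⁶
Since Q (7.64×10⁻⁶) is less than Ksp (9.90×10⁻⁵), no TlCl precipitates.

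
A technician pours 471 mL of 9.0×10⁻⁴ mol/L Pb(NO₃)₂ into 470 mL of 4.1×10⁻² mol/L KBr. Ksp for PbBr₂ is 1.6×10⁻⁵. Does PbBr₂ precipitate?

No

After mixing, V = 471 mL + 470 mL = 941 mL.
[Pb²⁺] = (9.0×10⁻⁴)(471)/941 = 4.5×10⁻⁴ mol/L
[Br⁻] = (4.1×10⁻²)(470)/941 = 2.0×10⁻² mol/L
Q = [Pb²⁺][Br⁻]^2 = 1.9×10⁻⁷
Q < Ksp (1.9×10⁻⁷ vs 1.6×10⁻⁵); the solution remains unsaturated and no precipitate forms.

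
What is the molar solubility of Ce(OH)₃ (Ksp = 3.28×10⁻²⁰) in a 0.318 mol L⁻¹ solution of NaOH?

1.02×10⁻¹⁸ M

Ce(OH)₃(s) ⇌ Ce³⁺(aq) + 3 OH⁻(aq)
OH⁻ is already present at 0.318 mol L⁻¹. If s mol/L of Ce(OH)₃ dissolves, [Ce³⁺] = s while [OH⁻] ≈ 0.318 mol L⁻¹.
Ksp = [Ce³⁺][OH⁻]^3 = s(0.318)^3
s = 3.28×10⁻²⁰ / (0.318)^3 = 1.02×10⁻¹⁸
s = 1.02×10⁻¹⁸ mol L⁻¹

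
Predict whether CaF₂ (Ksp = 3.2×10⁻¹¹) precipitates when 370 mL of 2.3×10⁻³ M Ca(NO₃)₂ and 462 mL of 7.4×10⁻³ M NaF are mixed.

Total volume after mixing = 370 + 462 = 832 mL.
[Ca²⁺] = (2.3×10⁻³)(370)/832 = 1.0×10⁻³ M
[F⁻] = (7.4×10⁻³)(462)/832 = 4.1×10⁻³ M
Q = [Ca²⁺][F⁻]^2 = 1.7×10⁻⁸
Q = 1.7×10⁻⁸ > Ksp = 3.2×10⁻¹¹, so the solution is supersaturated and CaF₂ precipitates.

Yes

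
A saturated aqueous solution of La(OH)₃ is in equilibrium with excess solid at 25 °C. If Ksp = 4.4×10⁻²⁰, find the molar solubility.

6.4×10⁻⁶ M

La(OH)₃(s) ⇌ La³⁺(aq) + 3 OH⁻(aq)
Call the molar solubility s, so that [La³⁺] = s and [OH⁻] = 3s.
Ksp = [La³⁺][OH⁻]^3 = s · (3s)^3 = 27s^4
27s^4 = 4.4×10⁻²⁰  ⇒  s^4 = 1.6×10⁻²¹
s = 6.4×10⁻⁶ mol L⁻¹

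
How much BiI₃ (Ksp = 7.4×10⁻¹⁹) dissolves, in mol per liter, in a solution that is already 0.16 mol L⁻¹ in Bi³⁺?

5.6×10⁻⁷ M

BiI₃(s) ⇌ Bi³⁺(aq) + 3 I⁻(aq)
With Bi³⁺ already at 0.16 mol L⁻¹ and s small, take [Bi³⁺] ≈ 0.16 mol L⁻¹ and [I⁻] = 3s.
Ksp = [Bi³⁺][I⁻]^3 = (0.16)(3s)^3
(3s)^3 = 7.4×10⁻¹⁹ / (0.16) = 4.6×10⁻¹⁸
s = 5.6×10⁻⁷ mol L⁻¹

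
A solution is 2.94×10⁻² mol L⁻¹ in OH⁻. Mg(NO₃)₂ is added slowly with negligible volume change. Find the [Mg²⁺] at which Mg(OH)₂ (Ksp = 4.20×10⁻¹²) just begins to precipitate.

4.86×10⁻⁹ M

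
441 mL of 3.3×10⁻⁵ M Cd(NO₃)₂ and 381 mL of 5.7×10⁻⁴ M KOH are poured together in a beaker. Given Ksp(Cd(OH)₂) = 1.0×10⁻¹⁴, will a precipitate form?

The combined volume is 822 mL.
[Cd²⁺] = (3.3×10⁻⁵)(441)/822 = 1.8×10⁻⁵ M
[OH⁻] = (5.7×10⁻⁴)(381)/822 = 2.6×10⁻⁴ M
Q = [Cd²⁺][OH⁻]^2 = 1.2×10⁻¹²
Because Q > Ksp (1.2×10⁻¹² vs 1.0×10⁻¹⁴), a precipitate of Cd(OH)₂ forms.

Yes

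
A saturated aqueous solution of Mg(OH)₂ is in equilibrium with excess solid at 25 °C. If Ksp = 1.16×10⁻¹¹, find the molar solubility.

1.43×10⁻⁴ M

Mg(OH)₂(s) ⇌ Mg²⁺(aq) + 2 OH⁻(aq)
If s mol/L of Mg(OH)₂ dissolves, [Mg²⁺] = s and [OH⁻] = 2s.
Ksp = [Mg²⁺][OH⁻]^2 = s · (2s)^2 = 4s^3
4s^3 = 1.16×10⁻¹¹  ⇒  s^3 = 2.90×10⁻¹²
Taking the 3rd root, s = 1.43×10⁻⁴ mol L⁻¹.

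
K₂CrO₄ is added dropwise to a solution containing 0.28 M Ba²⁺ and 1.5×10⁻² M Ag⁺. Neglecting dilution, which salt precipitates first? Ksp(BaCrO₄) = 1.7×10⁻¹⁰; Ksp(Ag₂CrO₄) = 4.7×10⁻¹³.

BaCrO₄

The threshold for precipitation is Q = Ksp.
For BaCrO₄: [CrO₄²⁻] = (Ksp/[Ba²⁺]) = 6.1×10⁻¹⁰ M
For Ag₂CrO₄: [CrO₄²⁻] = (Ksp/[Ag⁺]^2) = 2.1×10⁻⁹ M
The smaller threshold [CrO₄²⁻] is reached first, so BaCrO₄ precipitates first.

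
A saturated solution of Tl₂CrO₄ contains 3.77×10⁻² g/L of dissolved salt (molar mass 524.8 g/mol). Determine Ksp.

Ksp = 1.48×10⁻¹²

s = (3.77×10⁻² g L⁻¹)/(524.8 g mol⁻¹) = 7.1837×10⁻⁵ M
Tl₂CrO₄(s) ⇌ 2 Tl⁺(aq) + CrO₄²⁻(aq)
If s mol/L of Tl₂CrO₄ dissolves, [Tl⁺] = 2s and [CrO₄²⁻] = s.
Ksp = [Tl⁺]^2[CrO₄²⁻] = (2s)^2 · s = 4s^3
Ksp = 4 × (7.1837×10⁻⁵)^3 = 1.48×10⁻¹²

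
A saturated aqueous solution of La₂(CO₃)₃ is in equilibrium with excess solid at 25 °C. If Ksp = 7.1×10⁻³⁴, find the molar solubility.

La₂(CO₃)₃(s) ⇌ 2 La³⁺(aq) + 3 CO₃²⁻(aq)
If s mol/L of La₂(CO₃)₃ dissolves, [La³⁺] = 2s and [CO₃²⁻] = 3s.
Ksp = [La³⁺]^2[CO₃²⁻]^3 = (2s)^2 · (3s)^3 = 108s^5
108s^5 = 7.1×10⁻³⁴  ⇒  s^5 = 6.6×10⁻³⁶
s = (6.6×10⁻³⁶)^(1/5) = 9.2×10⁻⁸ mol/L

9.2×10⁻⁸ M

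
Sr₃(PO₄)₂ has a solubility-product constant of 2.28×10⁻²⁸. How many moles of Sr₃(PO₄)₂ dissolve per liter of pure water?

Sr₃(PO₄)₂(s) ⇌ 3 Sr²⁺(aq) + 2 PO₄³⁻(aq)
For each mole of Sr₃(PO₄)₂ that dissolves per liter, [Sr²⁺] = 3s and [PO₄³⁻] = 2s; let s denote this solubility.
Ksp = [Sr²⁺]^3[PO₄³⁻]^2 = (3s)^3 · (2s)^2 = 108s^5
108s^5 = 2.28×10⁻²⁸  ⇒  s^5 = 2.11×10⁻³⁰
s = 1.16×10⁻⁶ mol L⁻¹

1.16×10⁻⁶ M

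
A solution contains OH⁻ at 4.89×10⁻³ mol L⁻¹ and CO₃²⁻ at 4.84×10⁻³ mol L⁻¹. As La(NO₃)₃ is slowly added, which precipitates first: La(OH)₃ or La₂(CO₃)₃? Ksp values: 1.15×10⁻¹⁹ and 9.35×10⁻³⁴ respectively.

La₂(CO₃)₃

Precipitation begins when Q = Ksp.
For La(OH)₃: [La³⁺] = (Ksp/[OH⁻]^3) = 9.83×10⁻¹³ mol L⁻¹
For La₂(CO₃)₃: [La³⁺] = (Ksp/[CO₃²⁻]^3)^(1/2) = 9.08×10⁻¹⁴ mol L⁻¹
The smaller threshold [La³⁺] is reached first, so La₂(CO₃)₃ precipitates first.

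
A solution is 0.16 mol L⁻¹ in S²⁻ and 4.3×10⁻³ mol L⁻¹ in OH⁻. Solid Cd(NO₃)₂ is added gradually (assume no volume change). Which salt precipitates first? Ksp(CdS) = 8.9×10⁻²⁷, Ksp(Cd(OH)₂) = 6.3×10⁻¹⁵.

Precipitation of each salt begins when its ion product equals Ksp.
For CdS: [Cd²⁺] = (Ksp/[S²⁻]) = 5.6×10⁻²⁶ mol L⁻¹
For Cd(OH)₂: [Cd²⁺] = (Ksp/[OH⁻]^2) = 3.4×10⁻¹⁰ mol L⁻¹
CdS requires the lower [Cd²⁺], so it precipitates first.

CdS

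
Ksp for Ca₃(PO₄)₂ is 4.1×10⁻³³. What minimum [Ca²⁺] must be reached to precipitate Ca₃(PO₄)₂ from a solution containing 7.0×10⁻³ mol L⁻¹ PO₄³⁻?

4.4×10⁻¹⁰ M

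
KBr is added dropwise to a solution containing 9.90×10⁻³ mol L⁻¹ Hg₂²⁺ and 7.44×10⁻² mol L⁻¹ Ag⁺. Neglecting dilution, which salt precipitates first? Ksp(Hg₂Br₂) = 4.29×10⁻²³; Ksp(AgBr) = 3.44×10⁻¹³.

AgBr

Precipitation begins when Q = Ksp.
For Hg₂Br₂: [Br⁻] = (Ksp/[Hg₂²⁺])^(1/2) = 6.58×10⁻¹¹ mol L⁻¹
For AgBr: [Br⁻] = (Ksp/[Ag⁺]) = 4.62×10⁻¹² mol L⁻¹
Since AgBr needs less Br⁻ to reach saturation, it precipitates first.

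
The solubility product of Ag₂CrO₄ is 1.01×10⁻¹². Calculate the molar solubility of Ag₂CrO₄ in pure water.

Ag₂CrO₄(s) ⇌ 2 Ag⁺(aq) + CrO₄²⁻(aq)
Call the molar solubility s, so that [Ag⁺] = 2s and [CrO₄²⁻] = s.
Ksp = [Ag⁺]^2[CrO₄²⁻] = (2s)^2 · s = 4s^3
4s^3 = 1.01×10⁻¹²  ⇒  s^3 = 2.53×10⁻¹³
s = 6.32×10⁻⁵ mol/L

6.32×10⁻⁵ M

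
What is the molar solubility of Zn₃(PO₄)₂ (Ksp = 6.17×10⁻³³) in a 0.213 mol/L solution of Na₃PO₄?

1.71×10⁻¹¹ M

Zn₃(PO₄)₂(s) ⇌ 3 Zn²⁺(aq) + 2 PO₄³⁻(aq)
PO₄³⁻ is already present at 0.213 mol/L. If s mol/L of Zn₃(PO₄)₂ dissolves, [Zn²⁺] = 3s while [PO₄³⁻] ≈ 0.213 mol/L.
Ksp = [Zn²⁺]^3[PO₄³⁻]^2 = (3s)^3(0.213)^2
(3s)^3 = 6.17×10⁻³³ / (0.213)^2 = 1.36×10⁻³¹
s = 1.71×10⁻¹¹ mol/L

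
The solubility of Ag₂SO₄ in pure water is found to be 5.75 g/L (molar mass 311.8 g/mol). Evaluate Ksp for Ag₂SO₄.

Convert to molarity: s = 5.75 / 311.8 = 1.8441×10⁻² mol/L
Ag₂SO₄(s) ⇌ 2 Ag⁺(aq) + SO₄²⁻(aq)
Call the molar solubility s, so that [Ag⁺] = 2s and [SO₄²⁻] = s.
Ksp = [Ag⁺]^2[SO₄²⁻] = (2s)^2 · s = 4s^3
Ksp = 4 × (1.8441×10⁻²)^3 = 2.51×10⁻⁵

Ksp = 2.51×10⁻⁵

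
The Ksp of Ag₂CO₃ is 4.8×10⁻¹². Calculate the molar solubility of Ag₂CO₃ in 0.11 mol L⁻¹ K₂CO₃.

Ag₂CO₃(s) ⇌ 2 Ag⁺(aq) + CO₃²⁻(aq)
With CO₃²⁻ already at 0.11 mol L⁻¹ and s small, take [CO₃²⁻] ≈ 0.11 mol L⁻¹ and [Ag⁺] = 2s.
Ksp = [Ag⁺]^2[CO₃²⁻] = (2s)^2(0.11)
(2s)^2 = 4.8×10⁻¹² / (0.11) = 4.4×10⁻¹¹
s = 3.3×10⁻⁶ mol L⁻¹

3.3×10⁻⁶ M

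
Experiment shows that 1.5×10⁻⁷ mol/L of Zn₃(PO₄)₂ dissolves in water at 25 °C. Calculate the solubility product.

Zn₃(PO₄)₂(s) ⇌ 3 Zn²⁺(aq) + 2 PO₄³⁻(aq)
With molar solubility s: [Zn²⁺] = 3s, [PO₄³⁻] = 2s.
Ksp = [Zn²⁺]^3[PO₄³⁻]^2 = (3s)^3 · (2s)^2 = 108s^5
Ksp = 108 × (1.5×10⁻⁷)^5 = 8.2×10⁻³³

Ksp = 8.2×10⁻³³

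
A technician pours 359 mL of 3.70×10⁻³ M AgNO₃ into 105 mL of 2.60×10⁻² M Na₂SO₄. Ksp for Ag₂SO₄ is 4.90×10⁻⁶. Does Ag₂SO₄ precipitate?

Total volume after mixing = 359 + 105 = 464 mL.
[Ag⁺] = (3.70×10⁻³)(359)/464 = 2.86×10⁻³ M
[SO₄²⁻] = (2.60×10⁻²)(105)/464 = 5.88×10⁻³ M
Q = [Ag⁺]^2[SO₄²⁻] = 4.82×10⁻⁸
Q = 4.82×10⁻⁸ < Ksp = 4.90×10⁻⁶, so the solution is unsaturated and no precipitate forms.

No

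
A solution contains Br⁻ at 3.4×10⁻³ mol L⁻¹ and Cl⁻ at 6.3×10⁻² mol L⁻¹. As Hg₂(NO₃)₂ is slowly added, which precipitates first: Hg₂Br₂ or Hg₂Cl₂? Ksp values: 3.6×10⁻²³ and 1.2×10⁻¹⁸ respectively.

Hg₂Br₂

Precipitation of each salt begins when its ion product equals Ksp.
For Hg₂Br₂: [Hg₂²⁺] = (Ksp/[Br⁻]^2) = 3.1×10⁻¹⁸ mol L⁻¹
For Hg₂Cl₂: [Hg₂²⁺] = (Ksp/[Cl⁻]^2) = 3.0×10⁻¹⁶ mol L⁻¹
Since Hg₂Br₂ needs less Hg₂²⁺ to reach saturation, it precipitates first.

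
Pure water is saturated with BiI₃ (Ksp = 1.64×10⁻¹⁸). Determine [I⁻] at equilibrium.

4.71×10⁻⁵ M

BiI₃(s) ⇌ Bi³⁺(aq) + 3 I⁻(aq)
For each mole of BiI₃ that dissolves per liter, [Bi³⁺] = s and [I⁻] = 3s; let s denote this solubility.
Ksp = [Bi³⁺][I⁻]^3 = s · (3s)^3 = 27s^4 = 1.64×10⁻¹⁸
s = 1.57×10⁻⁵ mol L⁻¹
[I⁻] = 3s = 4.71×10⁻⁵ mol L⁻¹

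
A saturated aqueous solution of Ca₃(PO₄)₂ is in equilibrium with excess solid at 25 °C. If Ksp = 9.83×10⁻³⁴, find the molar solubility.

9.81×10⁻⁸ M

Ca₃(PO₄)₂(s) ⇌ 3 Ca²⁺(aq) + 2 PO₄³⁻(aq)
If s mol/L of Ca₃(PO₄)₂ dissolves, [Ca²⁺] = 3s and [PO₄³⁻] = 2s.
Ksp = [Ca²⁺]^3[PO₄³⁻]^2 = (3s)^3 · (2s)^2 = 108s^5
108s^5 = 9.83×10⁻³⁴  ⇒  s^5 = 9.10×10⁻³⁶
s = 9.81×10⁻⁸ mol/L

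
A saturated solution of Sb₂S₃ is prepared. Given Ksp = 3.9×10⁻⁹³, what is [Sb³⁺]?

2.6×10⁻¹⁹ M

Sb₂S₃(s) ⇌ 2 Sb³⁺(aq) + 3 S²⁻(aq)
If s mol/L of Sb₂S₃ dissolves, [Sb³⁺] = 2s and [S²⁻] = 3s.
Ksp = [Sb³⁺]^2[S²⁻]^3 = (2s)^2 · (3s)^3 = 108s^5 = 3.9×10⁻⁹³
s = 1.3×10⁻¹⁹ mol L⁻¹
[Sb³⁺] = 2s = 2.6×10⁻¹⁹ mol L⁻¹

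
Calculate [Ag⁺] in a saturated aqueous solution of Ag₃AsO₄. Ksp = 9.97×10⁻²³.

4.16×10⁻⁶ M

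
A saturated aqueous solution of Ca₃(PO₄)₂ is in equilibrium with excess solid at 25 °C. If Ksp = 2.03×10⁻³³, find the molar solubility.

Ca₃(PO₄)₂(s) ⇌ 3 Ca²⁺(aq) + 2 PO₄³⁻(aq)
With molar solubility s: [Ca²⁺] = 3s, [PO₄³⁻] = 2s.
Ksp = [Ca²⁺]^3[PO₄³⁻]^2 = (3s)^3 · (2s)^2 = 108s^5
108s^5 = 2.03×10⁻³³  ⇒  s^5 = 1.88×10⁻³⁵
s = (1.88×10⁻³⁵)^(1/5) = 1.13×10⁻⁷ mol/L

1.13×10⁻⁷ M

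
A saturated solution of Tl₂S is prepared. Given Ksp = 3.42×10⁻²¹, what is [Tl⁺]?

1.90×10⁻⁷ M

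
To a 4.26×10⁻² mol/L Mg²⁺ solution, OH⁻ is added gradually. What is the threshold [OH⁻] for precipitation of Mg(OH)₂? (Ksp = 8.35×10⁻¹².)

1.40×10⁻⁵ M

Precipitation of each salt begins when its ion product equals Ksp.
Mg(OH)₂(s) ⇌ Mg²⁺(aq) + 2 OH⁻(aq)
Ksp = [Mg²⁺][OH⁻]^2 = [OH⁻]^2(4.26×10⁻²)
[OH⁻]^2 = 8.35×10⁻¹² / (4.26×10⁻²) = 1.96×10⁻¹⁰
[OH⁻] = 1.40×10⁻⁵ mol/L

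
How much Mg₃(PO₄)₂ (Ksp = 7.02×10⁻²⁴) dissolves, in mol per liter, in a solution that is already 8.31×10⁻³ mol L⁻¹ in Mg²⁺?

Mg₃(PO₄)₂(s) ⇌ 3 Mg²⁺(aq) + 2 PO₄³⁻(aq)
The solution already contains Mg²⁺ at 8.31×10⁻³ mol L⁻¹. Let s be the molar solubility of Mg₃(PO₄)₂.
[Mg²⁺] ≈ 8.31×10⁻³ mol L⁻¹ (common ion dominates); [PO₄³⁻] = 2s.
Ksp = [Mg²⁺]^3[PO₄³⁻]^2 = (8.31×10⁻³)^3(2s)^2
(2s)^2 = 7.02×10⁻²⁴ / (8.31×10⁻³)^3 = 1.22×10⁻¹⁷
s = 1.75×10⁻⁹ mol L⁻¹

1.75×10⁻⁹ M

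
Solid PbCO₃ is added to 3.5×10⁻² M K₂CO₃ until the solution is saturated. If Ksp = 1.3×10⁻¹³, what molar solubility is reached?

PbCO₃(s) ⇌ Pb²⁺(aq) + CO₃²⁻(aq)
With CO₃²⁻ already at 3.5×10⁻² M and s small, take [CO₃²⁻] ≈ 3.5×10⁻² M and [Pb²⁺] = s.
Ksp = [Pb²⁺][CO₃²⁻] = s(3.5×10⁻²)
s = 1.3×10⁻¹³ / (3.5×10⁻²) = 3.7×10⁻¹²
s = 3.7×10⁻¹² M

3.7×10⁻¹² M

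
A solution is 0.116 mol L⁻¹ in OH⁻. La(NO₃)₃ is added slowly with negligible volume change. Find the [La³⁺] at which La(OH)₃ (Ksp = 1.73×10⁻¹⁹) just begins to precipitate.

1.11×10⁻¹⁶ M

Precipitation begins when Q = Ksp.
La(OH)₃(s) ⇌ La³⁺(aq) + 3 OH⁻(aq)
Ksp = [La³⁺][OH⁻]^3 = [La³⁺](0.116)^3
[La³⁺] = 1.73×10⁻¹⁹ / (0.116)^3 = 1.11×10⁻¹⁶
[La³⁺] = 1.11×10⁻¹⁶ mol L⁻¹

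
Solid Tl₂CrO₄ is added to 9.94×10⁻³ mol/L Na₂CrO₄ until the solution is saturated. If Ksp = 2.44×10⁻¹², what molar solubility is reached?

7.83×10⁻⁶ M

Tl₂CrO₄(s) ⇌ 2 Tl⁺(aq) + CrO₄²⁻(aq)
CrO₄²⁻ is already present at 9.94×10⁻³ mol/L. If s mol/L of Tl₂CrO₄ dissolves, [Tl⁺] = 2s while [CrO₄²⁻] ≈ 9.94×10⁻³ mol/L.
Ksp = [Tl⁺]^2[CrO₄²⁻] = (2s)^2(9.94×10⁻³)
(2s)^2 = 2.44×10⁻¹² / (9.94×10⁻³) = 2.45×10⁻¹⁰
s = 7.83×10⁻⁶ mol/L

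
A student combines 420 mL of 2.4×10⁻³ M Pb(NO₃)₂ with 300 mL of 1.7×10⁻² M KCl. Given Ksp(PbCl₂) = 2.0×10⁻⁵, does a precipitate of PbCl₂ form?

Total volume after mixing = 420 + 300 = 720 mL.
[Pb²⁺] = (2.4×10⁻³)(420)/720 = 1.4×10⁻³ M
[Cl⁻] = (1.7×10⁻²)(300)/720 = 7.1×10⁻³ M
Q = [Pb²⁺][Cl⁻]^2 = 7.0×10⁻⁸
Since Q (7.0×10⁻⁸) is less than Ksp (2.0×10⁻⁵), no PbCl₂ precipitates.

No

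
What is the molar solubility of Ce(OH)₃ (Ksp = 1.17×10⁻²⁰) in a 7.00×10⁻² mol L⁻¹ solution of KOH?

Ce(OH)₃(s) ⇌ Ce³⁺(aq) + 3 OH⁻(aq)
Let s be the solubility of Ce(OH)₃ here. The common ion gives [OH⁻] ≈ 7.00×10⁻² mol L⁻¹, and [Ce³⁺] = s.
Ksp = [Ce³⁺][OH⁻]^3 = s(7.00×10⁻²)^3
s = 1.17×10⁻²⁰ / (7.00×10⁻²)^3 = 3.41×10⁻¹⁷
s = 3.41×10⁻¹⁷ mol L⁻¹

3.41×10⁻¹⁷ M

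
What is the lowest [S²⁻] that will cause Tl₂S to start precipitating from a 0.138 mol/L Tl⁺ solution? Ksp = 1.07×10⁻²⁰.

The threshold for precipitation is Q = Ksp.
Tl₂S(s) ⇌ 2 Tl⁺(aq) + S²⁻(aq)
Ksp = [Tl⁺]^2[S²⁻] = [S²⁻](0.138)^2
[S²⁻] = 1.07×10⁻²⁰ / (0.138)^2 = 5.62×10⁻¹⁹
[S²⁻] = 5.62×10⁻¹⁹ mol/L

5.62×10⁻¹⁹ M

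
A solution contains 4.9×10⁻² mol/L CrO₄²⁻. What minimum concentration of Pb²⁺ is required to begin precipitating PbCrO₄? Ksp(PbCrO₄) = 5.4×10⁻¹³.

Precipitation begins when Q = Ksp.
PbCrO₄(s) ⇌ Pb²⁺(aq) + CrO₄²⁻(aq)
Ksp = [Pb²⁺][CrO₄²⁻] = [Pb²⁺](4.9×10⁻²)
[Pb²⁺] = 5.4×10⁻¹³ / (4.9×10⁻²) = 1.1×10⁻¹¹
[Pb²⁺] = 1.1×10⁻¹¹ mol/L

1.1×10⁻¹¹ M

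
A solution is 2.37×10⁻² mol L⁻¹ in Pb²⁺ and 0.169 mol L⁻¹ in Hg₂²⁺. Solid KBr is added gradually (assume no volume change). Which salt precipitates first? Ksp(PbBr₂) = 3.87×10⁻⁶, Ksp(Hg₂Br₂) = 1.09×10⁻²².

The threshold for precipitation is Q = Ksp.
For PbBr₂: [Br⁻] = (Ksp/[Pb²⁺])^(1/2) = 1.28×10⁻² mol L⁻¹
For Hg₂Br₂: [Br⁻] = (Ksp/[Hg₂²⁺])^(1/2) = 2.54×10⁻¹¹ mol L⁻¹
Since Hg₂Br₂ needs less Br⁻ to reach saturation, it precipitates first.

Hg₂Br₂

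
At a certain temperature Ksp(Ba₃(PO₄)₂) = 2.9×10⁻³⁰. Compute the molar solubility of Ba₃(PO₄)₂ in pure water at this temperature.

4.9×10⁻⁷ M

Ba₃(PO₄)₂(s) ⇌ 3 Ba²⁺(aq) + 2 PO₄³⁻(aq)
For each mole of Ba₃(PO₄)₂ that dissolves per liter, [Ba²⁺] = 3s and [PO₄³⁻] = 2s; let s denote this solubility.
Ksp = [Ba²⁺]^3[PO₄³⁻]^2 = (3s)^3 · (2s)^2 = 108s^5
108s^5 = 2.9×10⁻³⁰  ⇒  s^5 = 2.7×10⁻³²
Taking the 5th root, s = 4.9×10⁻⁷ mol L⁻¹.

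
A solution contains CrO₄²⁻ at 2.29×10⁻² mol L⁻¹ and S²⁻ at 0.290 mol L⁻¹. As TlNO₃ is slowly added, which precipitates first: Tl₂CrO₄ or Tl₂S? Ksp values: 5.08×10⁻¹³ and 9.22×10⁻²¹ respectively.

Tl₂S

Each salt precipitates once Q = Ksp for that salt.
For Tl₂CrO₄: [Tl⁺] = (Ksp/[CrO₄²⁻])^(1/2) = 4.71×10⁻⁶ mol L⁻¹
For Tl₂S: [Tl⁺] = (Ksp/[S²⁻])^(1/2) = 1.78×10⁻¹⁰ mol L⁻¹
Since Tl₂S needs less Tl⁺ to reach saturation, it precipitates first.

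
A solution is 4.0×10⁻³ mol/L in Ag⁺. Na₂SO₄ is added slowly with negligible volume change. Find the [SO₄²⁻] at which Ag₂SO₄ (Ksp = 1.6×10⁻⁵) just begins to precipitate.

1.0 M

Each salt precipitates once Q = Ksp for that salt.
Ag₂SO₄(s) ⇌ 2 Ag⁺(aq) + SO₄²⁻(aq)
Ksp = [Ag⁺]^2[SO₄²⁻] = [SO₄²⁻](4.0×10⁻³)^2
[SO₄²⁻] = 1.6×10⁻⁵ / (4.0×10⁻³)^2 = 1.0
[SO₄²⁻] = 1.0 mol/L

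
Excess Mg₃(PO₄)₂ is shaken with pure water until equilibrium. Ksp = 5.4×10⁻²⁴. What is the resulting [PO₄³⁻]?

1.7×10⁻⁵ M

Mg₃(PO₄)₂(s) ⇌ 3 Mg²⁺(aq) + 2 PO₄³⁻(aq)
If s mol/L of Mg₃(PO₄)₂ dissolves, [Mg²⁺] = 3s and [PO₄³⁻] = 2s.
Ksp = [Mg²⁺]^3[PO₄³⁻]^2 = (3s)^3 · (2s)^2 = 108s^5 = 5.4×10⁻²⁴
s = 8.7×10⁻⁶ mol L⁻¹
[PO₄³⁻] = 2s = 1.7×10⁻⁵ mol L⁻¹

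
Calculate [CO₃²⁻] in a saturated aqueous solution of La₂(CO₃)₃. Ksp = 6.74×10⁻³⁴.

La₂(CO₃)₃(s) ⇌ 2 La³⁺(aq) + 3 CO₃²⁻(aq)
If s mol/L of La₂(CO₃)₃ dissolves, [La³⁺] = 2s and [CO₃²⁻] = 3s.
Ksp = [La³⁺]^2[CO₃²⁻]^3 = (2s)^2 · (3s)^3 = 108s^5 = 6.74×10⁻³⁴
s = 9.10×10⁻⁸ M
[CO₃²⁻] = 3s = 2.73×10⁻⁷ M

2.73×10⁻⁷ M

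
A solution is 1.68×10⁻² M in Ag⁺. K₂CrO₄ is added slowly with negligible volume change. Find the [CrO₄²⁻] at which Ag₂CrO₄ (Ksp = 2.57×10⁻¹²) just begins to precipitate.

Precipitation begins when Q = Ksp.
Ag₂CrO₄(s) ⇌ 2 Ag⁺(aq) + CrO₄²⁻(aq)
Ksp = [Ag⁺]^2[CrO₄²⁻] = [CrO₄²⁻](1.68×10⁻²)^2
[CrO₄²⁻] = 2.57×10⁻¹² / (1.68×10⁻²)^2 = 9.11×10⁻⁹
[CrO₄²⁻] = 9.11×10⁻⁹ M

9.11×10⁻⁹ M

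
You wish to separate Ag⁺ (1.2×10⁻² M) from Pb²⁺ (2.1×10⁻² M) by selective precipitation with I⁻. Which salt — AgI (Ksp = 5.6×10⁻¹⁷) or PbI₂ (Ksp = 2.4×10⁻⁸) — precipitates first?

AgI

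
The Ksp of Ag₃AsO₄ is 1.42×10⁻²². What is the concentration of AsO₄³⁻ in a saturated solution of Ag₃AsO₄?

Ag₃AsO₄(s) ⇌ 3 Ag⁺(aq) + AsO₄³⁻(aq)
For each mole of Ag₃AsO₄ that dissolves per liter, [Ag⁺] = 3s and [AsO₄³⁻] = s; let s denote this solubility.
Ksp = [Ag⁺]^3[AsO₄³⁻] = (3s)^3 · s = 27s^4 = 1.42×10⁻²²
s = 1.51×10⁻⁶ M
[AsO₄³⁻] = s = 1.51×10⁻⁶ M

1.51×10⁻⁶ M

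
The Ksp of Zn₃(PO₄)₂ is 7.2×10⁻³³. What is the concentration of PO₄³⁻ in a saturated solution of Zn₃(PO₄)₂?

Zn₃(PO₄)₂(s) ⇌ 3 Zn²⁺(aq) + 2 PO₄³⁻(aq)
With molar solubility s: [Zn²⁺] = 3s, [PO₄³⁻] = 2s.
Ksp = [Zn²⁺]^3[PO₄³⁻]^2 = (3s)^3 · (2s)^2 = 108s^5 = 7.2×10⁻³³
s = 1.5×10⁻⁷ mol L⁻¹
[PO₄³⁻] = 2s = 2.9×10⁻⁷ mol L⁻¹

2.9×10⁻⁷ M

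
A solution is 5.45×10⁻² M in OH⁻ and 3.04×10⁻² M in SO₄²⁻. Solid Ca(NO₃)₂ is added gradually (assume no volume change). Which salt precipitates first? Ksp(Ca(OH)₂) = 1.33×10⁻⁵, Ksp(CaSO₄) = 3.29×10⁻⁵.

CaSO₄

Each salt precipitates once Q = Ksp for that salt.
For Ca(OH)₂: [Ca²⁺] = (Ksp/[OH⁻]^2) = 4.48×10⁻³ M
For CaSO₄: [Ca²⁺] = (Ksp/[SO₄²⁻]) = 1.08×10⁻³ M
Since CaSO₄ needs less Ca²⁺ to reach saturation, it precipitates first.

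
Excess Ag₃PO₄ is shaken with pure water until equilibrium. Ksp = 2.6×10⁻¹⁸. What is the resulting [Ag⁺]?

5.3×10⁻⁵ M

Ag₃PO₄(s) ⇌ 3 Ag⁺(aq) + PO₄³⁻(aq)
With molar solubility s: [Ag⁺] = 3s, [PO₄³⁻] = s.
Ksp = [Ag⁺]^3[PO₄³⁻] = (3s)^3 · s = 27s^4 = 2.6×10⁻¹⁸
s = 1.8×10⁻⁵ mol/L
[Ag⁺] = 3s = 5.3×10⁻⁵ mol/L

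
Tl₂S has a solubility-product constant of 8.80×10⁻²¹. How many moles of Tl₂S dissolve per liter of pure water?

1.30×10⁻⁷ M

Tl₂S(s) ⇌ 2 Tl⁺(aq) + S²⁻(aq)
With molar solubility s: [Tl⁺] = 2s, [S²⁻] = s.
Ksp = [Tl⁺]^2[S²⁻] = (2s)^2 · s = 4s^3
4s^3 = 8.80×10⁻²¹  ⇒  s^3 = 2.20×10⁻²¹
Taking the 3rd root, s = 1.30×10⁻⁷ mol L⁻¹.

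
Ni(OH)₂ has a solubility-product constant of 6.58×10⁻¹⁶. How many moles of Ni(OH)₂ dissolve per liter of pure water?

5.48×10⁻⁶ M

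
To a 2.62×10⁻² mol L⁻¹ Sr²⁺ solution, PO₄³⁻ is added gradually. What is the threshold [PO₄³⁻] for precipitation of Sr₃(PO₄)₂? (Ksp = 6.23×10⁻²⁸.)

The threshold for precipitation is Q = Ksp.
Sr₃(PO₄)₂(s) ⇌ 3 Sr²⁺(aq) + 2 PO₄³⁻(aq)
Ksp = [Sr²⁺]^3[PO₄³⁻]^2 = [PO₄³⁻]^2(2.62×10⁻²)^3
[PO₄³⁻]^2 = 6.23×10⁻²⁸ / (2.62×10⁻²)^3 = 3.46×10⁻²³
[PO₄³⁻] = 5.89×10⁻¹² mol L⁻¹

5.89×10⁻¹² M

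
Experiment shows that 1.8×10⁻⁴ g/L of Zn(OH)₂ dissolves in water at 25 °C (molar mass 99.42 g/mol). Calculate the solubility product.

Ksp = 2.4×10⁻¹⁷

Convert to molarity: s = 1.8×10⁻⁴ / 99.42 = 1.811×10⁻⁶ mol/L
Zn(OH)₂(s) ⇌ Zn²⁺(aq) + 2 OH⁻(aq)
Call the molar solubility s, so that [Zn²⁺] = s and [OH⁻] = 2s.
Ksp = [Zn²⁺][OH⁻]^2 = s · (2s)^2 = 4s^3
Ksp = 4 × (1.811×10⁻⁶)^3 = 2.4×10⁻¹⁷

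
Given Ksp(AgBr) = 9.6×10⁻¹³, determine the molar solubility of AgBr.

AgBr(s) ⇌ Ag⁺(aq) + Br⁻(aq)
With molar solubility s: [Ag⁺] = s, [Br⁻] = s.
Ksp = [Ag⁺][Br⁻] = s · s = s^2
s^2 = 9.6×10⁻¹³
Taking the 2nd root, s = 9.8×10⁻⁷ M.

9.8×10⁻⁷ M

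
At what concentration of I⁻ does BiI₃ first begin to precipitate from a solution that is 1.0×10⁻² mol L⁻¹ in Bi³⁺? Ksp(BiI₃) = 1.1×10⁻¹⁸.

4.8×10⁻⁶ M

The threshold for precipitation is Q = Ksp.
BiI₃(s) ⇌ Bi³⁺(aq) + 3 I⁻(aq)
Ksp = [Bi³⁺][I⁻]^3 = [I⁻]^3(1.0×10⁻²)
[I⁻]^3 = 1.1×10⁻¹⁸ / (1.0×10⁻²) = 1.1×10⁻¹⁶
[I⁻] = 4.8×10⁻⁶ mol L⁻¹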